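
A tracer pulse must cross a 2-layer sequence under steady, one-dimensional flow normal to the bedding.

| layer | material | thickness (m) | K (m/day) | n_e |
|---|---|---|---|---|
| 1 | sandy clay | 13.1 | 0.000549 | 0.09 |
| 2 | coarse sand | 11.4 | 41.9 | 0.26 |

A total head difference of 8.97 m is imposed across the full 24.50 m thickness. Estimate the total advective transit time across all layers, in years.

30.2

With flow normal to the layers, continuity requires the same specific discharge q through every layer.
Σ(b_i/K_i) = 13.1/0.000549 + 11.4/41.9 = 23862 d.
q = Δh / Σ(b_i/K_i) = 8.97 / 23862 = 0.0003759 m/day.
In each layer the seepage velocity is v_i = q/n_i, so the layer transit time is t_i = b_i·n_i / q:
  layer 1 (sandy clay): t_1 = 13.1 × 0.09 / 0.0003759 = 3136 d
  layer 2 (coarse sand): t_2 = 11.4 × 0.26 / 0.0003759 = 7885 d
Total t = Σ t_i = 11021 days = 30.17 years.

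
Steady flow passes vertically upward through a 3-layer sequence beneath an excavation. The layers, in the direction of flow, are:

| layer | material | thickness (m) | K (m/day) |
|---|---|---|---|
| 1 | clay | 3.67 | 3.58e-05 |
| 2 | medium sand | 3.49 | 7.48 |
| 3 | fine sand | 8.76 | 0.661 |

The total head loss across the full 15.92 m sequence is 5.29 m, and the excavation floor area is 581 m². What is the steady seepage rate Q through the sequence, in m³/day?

Flow is perpendicular to layering, so the layers act in series and the equivalent K is the thickness-weighted harmonic mean.
Total thickness L = 3.67 + 3.49 + 8.76 = 15.92 m.
Σ(b_i/K_i) = 3.67/3.58e-05 + 3.49/7.48 + 8.76/0.661 = 1.025e+05 d.
K_eq = L / Σ(b_i/K_i) = 15.92 / 1.025e+05 = 0.0001553 m/day.
Q = K_eq · A · (Δh/L) = 0.0001553 × 581 × (5.29/15.92) = 0.02998 m³/day.

0.0300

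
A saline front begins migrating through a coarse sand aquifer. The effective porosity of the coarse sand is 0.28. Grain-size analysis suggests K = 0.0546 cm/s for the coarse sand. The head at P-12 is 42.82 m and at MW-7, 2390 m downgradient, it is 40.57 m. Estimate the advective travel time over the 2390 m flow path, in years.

41.3

Convert K: 0.0546 cm/s × 864 = 47.17 m/day.
Hydraulic gradient i = (42.82 − 40.57) / 2390 = 2.25 / 2390 = 0.0009414.
Darcy flux q = K · i = 47.17 × 0.0009414 = 0.04441 m/day.
Seepage velocity v = q / n_e = 0.04441 / 0.28 = 0.1586 m/day.
Travel time t = L / v = 2390 / 0.1586 = 15068 days = 41.25 years.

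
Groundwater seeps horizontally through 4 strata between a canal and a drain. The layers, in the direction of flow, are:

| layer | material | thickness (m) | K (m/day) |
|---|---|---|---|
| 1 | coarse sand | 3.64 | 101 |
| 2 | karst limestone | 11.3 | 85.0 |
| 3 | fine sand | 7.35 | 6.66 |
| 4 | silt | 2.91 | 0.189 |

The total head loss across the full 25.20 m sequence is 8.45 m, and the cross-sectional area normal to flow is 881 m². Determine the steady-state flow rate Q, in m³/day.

Flow is perpendicular to layering, so the layers act in series and the equivalent K is the thickness-weighted harmonic mean.
Total thickness L = 3.64 + 11.3 + 7.35 + 2.91 = 25.20 m.
Σ(b_i/K_i) = 3.64/101 + 11.3/85.0 + 7.35/6.66 + 2.91/0.189 = 16.67 d.
K_eq = L / Σ(b_i/K_i) = 25.20 / 16.67 = 1.512 m/day.
Q = K_eq · A · (Δh/L) = 1.512 × 881 × (8.45/25.20) = 446.6 m³/day.

447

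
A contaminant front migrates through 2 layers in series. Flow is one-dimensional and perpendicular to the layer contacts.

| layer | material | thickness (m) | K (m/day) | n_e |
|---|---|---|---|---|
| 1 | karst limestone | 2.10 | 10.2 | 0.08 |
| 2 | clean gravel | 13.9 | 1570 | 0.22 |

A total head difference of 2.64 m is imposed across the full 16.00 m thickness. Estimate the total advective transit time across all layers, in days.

0.262

With flow normal to the layers, continuity requires the same specific discharge q through every layer.
Σ(b_i/K_i) = 2.10/10.2 + 13.9/1570 = 0.2147 d.
q = Δh / Σ(b_i/K_i) = 2.64 / 0.2147 = 12.29 m/day.
In each layer the seepage velocity is v_i = q/n_i, so the layer transit time is t_i = b_i·n_i / q:
  layer 1 (karst limestone): t_1 = 2.10 × 0.08 / 12.29 = 0.01367 d
  layer 2 (clean gravel): t_2 = 13.9 × 0.22 / 12.29 = 0.2487 d
Total t = Σ t_i = 0.2624 days.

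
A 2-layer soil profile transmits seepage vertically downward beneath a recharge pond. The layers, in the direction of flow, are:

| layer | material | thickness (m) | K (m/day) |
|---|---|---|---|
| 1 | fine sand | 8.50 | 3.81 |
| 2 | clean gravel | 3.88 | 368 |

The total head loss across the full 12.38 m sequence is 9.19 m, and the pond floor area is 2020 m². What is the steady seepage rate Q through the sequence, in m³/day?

Flow is perpendicular to layering, so the layers act in series and the equivalent K is the thickness-weighted harmonic mean.
Total thickness L = 8.50 + 3.88 = 12.38 m.
Σ(b_i/K_i) = 8.50/3.81 + 3.88/368 = 2.242 d.
K_eq = L / Σ(b_i/K_i) = 12.38 / 2.242 = 5.523 m/day.
Q = K_eq · A · (Δh/L) = 5.523 × 2020 × (9.19/12.38) = 8282 m³/day.

8280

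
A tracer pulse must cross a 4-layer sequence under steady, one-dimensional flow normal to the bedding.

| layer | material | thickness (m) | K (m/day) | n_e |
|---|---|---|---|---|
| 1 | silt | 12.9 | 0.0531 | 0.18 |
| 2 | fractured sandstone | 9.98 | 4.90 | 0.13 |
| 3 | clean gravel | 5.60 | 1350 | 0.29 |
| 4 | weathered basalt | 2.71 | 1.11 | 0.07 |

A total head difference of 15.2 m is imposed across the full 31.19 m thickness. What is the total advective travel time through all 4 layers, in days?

With flow normal to the layers, continuity requires the same specific discharge q through every layer.
Σ(b_i/K_i) = 12.9/0.0531 + 9.98/4.90 + 5.60/1350 + 2.71/1.11 = 247.4 d.
q = Δh / Σ(b_i/K_i) = 15.2 / 247.4 = 0.06143 m/day.
In each layer the seepage velocity is v_i = q/n_i, so the layer transit time is t_i = b_i·n_i / q:
  layer 1 (silt): t_1 = 12.9 × 0.18 / 0.06143 = 37.80 d
  layer 2 (fractured sandstone): t_2 = 9.98 × 0.13 / 0.06143 = 21.12 d
  layer 3 (clean gravel): t_3 = 5.60 × 0.29 / 0.06143 = 26.43 d
  layer 4 (weathered basalt): t_4 = 2.71 × 0.07 / 0.06143 = 3.088 d
Total t = Σ t_i = 88.44 days.

88.4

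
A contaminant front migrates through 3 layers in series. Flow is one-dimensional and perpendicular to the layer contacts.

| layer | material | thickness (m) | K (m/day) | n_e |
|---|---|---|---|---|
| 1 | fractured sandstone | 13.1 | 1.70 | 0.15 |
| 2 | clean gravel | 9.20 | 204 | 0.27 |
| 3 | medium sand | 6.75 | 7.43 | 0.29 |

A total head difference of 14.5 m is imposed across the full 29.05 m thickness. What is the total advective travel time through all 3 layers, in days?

With flow normal to the layers, continuity requires the same specific discharge q through every layer.
Σ(b_i/K_i) = 13.1/1.70 + 9.20/204 + 6.75/7.43 = 8.659 d.
q = Δh / Σ(b_i/K_i) = 14.5 / 8.659 = 1.674 m/day.
In each layer the seepage velocity is v_i = q/n_i, so the layer transit time is t_i = b_i·n_i / q:
  layer 1 (fractured sandstone): t_1 = 13.1 × 0.15 / 1.674 = 1.174 d
  layer 2 (clean gravel): t_2 = 9.20 × 0.27 / 1.674 = 1.483 d
  layer 3 (medium sand): t_3 = 6.75 × 0.29 / 1.674 = 1.169 d
Total t = Σ t_i = 3.826 days.

3.83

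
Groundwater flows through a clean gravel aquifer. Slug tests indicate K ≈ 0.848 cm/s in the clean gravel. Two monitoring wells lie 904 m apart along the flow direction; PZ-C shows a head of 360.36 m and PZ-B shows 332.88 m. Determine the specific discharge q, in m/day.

22.3

Convert K: 0.848 cm/s × 864 = 732.7 m/day.
Hydraulic gradient i = (360.36 − 332.88) / 904 = 27.48 / 904 = 0.03040.
Specific discharge q = K · i = 732.7 × 0.03040 = 22.27 m/day.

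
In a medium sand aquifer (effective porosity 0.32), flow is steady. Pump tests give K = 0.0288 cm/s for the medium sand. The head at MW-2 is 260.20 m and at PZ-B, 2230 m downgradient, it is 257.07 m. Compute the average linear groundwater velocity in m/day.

0.109

Convert K: 0.0288 cm/s × 864 = 24.88 m/day.
Hydraulic gradient i = (260.20 − 257.07) / 2230 = 3.13 / 2230 = 0.001404.
Darcy flux q = K · i = 24.88 × 0.001404 = 0.03493 m/day.
Seepage velocity v = q / n_e = 0.03493 / 0.32 = 0.1091 m/day.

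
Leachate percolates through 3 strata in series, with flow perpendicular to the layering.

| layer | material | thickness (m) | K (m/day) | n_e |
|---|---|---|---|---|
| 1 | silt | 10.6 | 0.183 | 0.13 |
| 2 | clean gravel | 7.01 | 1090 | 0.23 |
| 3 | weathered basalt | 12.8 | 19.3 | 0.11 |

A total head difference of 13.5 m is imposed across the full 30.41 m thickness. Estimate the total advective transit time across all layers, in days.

With flow normal to the layers, continuity requires the same specific discharge q through every layer.
Σ(b_i/K_i) = 10.6/0.183 + 7.01/1090 + 12.8/19.3 = 58.59 d.
q = Δh / Σ(b_i/K_i) = 13.5 / 58.59 = 0.2304 m/day.
In each layer the seepage velocity is v_i = q/n_i, so the layer transit time is t_i = b_i·n_i / q:
  layer 1 (silt): t_1 = 10.6 × 0.13 / 0.2304 = 5.981 d
  layer 2 (clean gravel): t_2 = 7.01 × 0.23 / 0.2304 = 6.998 d
  layer 3 (weathered basalt): t_3 = 12.8 × 0.11 / 0.2304 = 6.111 d
Total t = Σ t_i = 19.09 days.

19.1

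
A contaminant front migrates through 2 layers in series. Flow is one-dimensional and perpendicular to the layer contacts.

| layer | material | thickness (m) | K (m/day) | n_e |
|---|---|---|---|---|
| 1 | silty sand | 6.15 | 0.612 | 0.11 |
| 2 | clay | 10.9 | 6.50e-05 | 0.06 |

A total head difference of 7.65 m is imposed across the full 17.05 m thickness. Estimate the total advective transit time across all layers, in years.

With flow normal to the layers, continuity requires the same specific discharge q through every layer.
Σ(b_i/K_i) = 6.15/0.612 + 10.9/6.50e-05 = 1.677e+05 d.
q = Δh / Σ(b_i/K_i) = 7.65 / 1.677e+05 = 4.562e-05 m/day.
In each layer the seepage velocity is v_i = q/n_i, so the layer transit time is t_i = b_i·n_i / q:
  layer 1 (silty sand): t_1 = 6.15 × 0.11 / 4.562e-05 = 14830 d
  layer 2 (clay): t_2 = 10.9 × 0.06 / 4.562e-05 = 14337 d
Total t = Σ t_i = 29167 days = 79.86 years.

79.9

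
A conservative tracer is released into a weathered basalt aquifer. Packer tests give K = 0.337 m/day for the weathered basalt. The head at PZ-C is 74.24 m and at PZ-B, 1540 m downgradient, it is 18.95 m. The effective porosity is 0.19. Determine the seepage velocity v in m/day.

Hydraulic gradient i = (74.24 − 18.95) / 1540 = 55.29 / 1540 = 0.03590.
Darcy flux q = K · i = 0.3370 × 0.03590 = 0.01210 m/day.
Seepage velocity v = q / n_e = 0.01210 / 0.19 = 0.06368 m/day.

0.0637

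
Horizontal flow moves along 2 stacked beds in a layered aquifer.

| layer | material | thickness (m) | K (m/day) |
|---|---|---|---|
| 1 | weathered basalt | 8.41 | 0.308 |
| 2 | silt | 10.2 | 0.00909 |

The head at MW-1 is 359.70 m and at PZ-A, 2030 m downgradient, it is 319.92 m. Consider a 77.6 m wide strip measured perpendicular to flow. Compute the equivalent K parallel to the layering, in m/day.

Flow is parallel to layering, so each bed carries its own Darcy discharge and the transmissivities add.
Σ(K_i·b_i) = 0.308×8.41 + 0.00909×10.2 = 2.683 m²/day.
Total thickness b = 18.61 m, so K_eq = Σ(K_i·b_i)/b = 0.1442 m/day.

0.144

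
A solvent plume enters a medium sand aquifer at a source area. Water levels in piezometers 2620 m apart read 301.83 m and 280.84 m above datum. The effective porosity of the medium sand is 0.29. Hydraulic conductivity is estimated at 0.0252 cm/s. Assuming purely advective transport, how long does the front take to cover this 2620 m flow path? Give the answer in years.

Convert K: 0.0252 cm/s × 864 = 21.77 m/day.
Hydraulic gradient i = (301.83 − 280.84) / 2620 = 20.99 / 2620 = 0.008011.
Darcy flux q = K · i = 21.77 × 0.008011 = 0.1744 m/day.
Seepage velocity v = q / n_e = 0.1744 / 0.29 = 0.6015 m/day.
Travel time t = L / v = 2620 / 0.6015 = 4356 days = 11.93 years.

11.9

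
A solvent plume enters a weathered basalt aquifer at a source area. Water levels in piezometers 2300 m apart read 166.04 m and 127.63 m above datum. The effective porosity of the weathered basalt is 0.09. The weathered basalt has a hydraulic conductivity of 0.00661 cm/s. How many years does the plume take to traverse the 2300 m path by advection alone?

Convert K: 0.00661 cm/s × 864 = 5.711 m/day.
Hydraulic gradient i = (166.04 − 127.63) / 2300 = 38.41 / 2300 = 0.01670.
Darcy flux q = K · i = 5.711 × 0.01670 = 0.09537 m/day.
Seepage velocity v = q / n_e = 0.09537 / 0.09 = 1.060 m/day.
Travel time t = L / v = 2300 / 1.060 = 2170 days = 5.942 years.

5.94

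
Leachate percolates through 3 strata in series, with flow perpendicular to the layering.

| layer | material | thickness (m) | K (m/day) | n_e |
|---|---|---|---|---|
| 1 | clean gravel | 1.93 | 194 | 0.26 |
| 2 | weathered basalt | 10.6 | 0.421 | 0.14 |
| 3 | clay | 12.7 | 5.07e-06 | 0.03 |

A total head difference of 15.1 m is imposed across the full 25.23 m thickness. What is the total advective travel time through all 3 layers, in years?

1070

With flow normal to the layers, continuity requires the same specific discharge q through every layer.
Σ(b_i/K_i) = 1.93/194 + 10.6/0.421 + 12.7/5.07e-06 = 2.505e+06 d.
q = Δh / Σ(b_i/K_i) = 15.1 / 2.505e+06 = 6.028e-06 m/day.
In each layer the seepage velocity is v_i = q/n_i, so the layer transit time is t_i = b_i·n_i / q:
  layer 1 (clean gravel): t_1 = 1.93 × 0.26 / 6.028e-06 = 83244 d
  layer 2 (weathered basalt): t_2 = 10.6 × 0.14 / 6.028e-06 = 2.462e+05 d
  layer 3 (clay): t_3 = 12.7 × 0.03 / 6.028e-06 = 63205 d
Total t = Σ t_i = 3.926e+05 days = 1075 years.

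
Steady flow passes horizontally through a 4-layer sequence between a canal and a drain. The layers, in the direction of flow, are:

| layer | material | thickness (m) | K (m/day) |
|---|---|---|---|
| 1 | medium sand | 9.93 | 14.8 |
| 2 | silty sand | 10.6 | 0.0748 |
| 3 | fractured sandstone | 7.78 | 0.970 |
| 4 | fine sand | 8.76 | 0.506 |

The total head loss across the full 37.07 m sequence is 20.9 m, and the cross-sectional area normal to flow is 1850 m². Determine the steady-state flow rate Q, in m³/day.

Flow is perpendicular to layering, so the layers act in series and the equivalent K is the thickness-weighted harmonic mean.
Total thickness L = 9.93 + 10.6 + 7.78 + 8.76 = 37.07 m.
Σ(b_i/K_i) = 9.93/14.8 + 10.6/0.0748 + 7.78/0.970 + 8.76/0.506 = 167.7 d.
K_eq = L / Σ(b_i/K_i) = 37.07 / 167.7 = 0.2210 m/day.
Q = K_eq · A · (Δh/L) = 0.2210 × 1850 × (20.9/37.07) = 230.5 m³/day.

231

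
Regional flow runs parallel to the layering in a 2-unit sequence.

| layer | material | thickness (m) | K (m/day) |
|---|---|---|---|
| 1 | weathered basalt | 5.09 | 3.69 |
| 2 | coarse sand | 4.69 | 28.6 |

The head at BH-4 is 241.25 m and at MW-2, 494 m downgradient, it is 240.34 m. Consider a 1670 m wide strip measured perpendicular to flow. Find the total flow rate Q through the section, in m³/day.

Flow is parallel to layering, so each bed carries its own Darcy discharge and the transmissivities add.
Σ(K_i·b_i) = 3.69×5.09 + 28.6×4.69 = 152.9 m²/day.
Hydraulic gradient i = (241.25 − 240.34) / 494 = 0.91 / 494 = 0.001842.
Q = Σ(K_i·b_i) · W · i = 152.9 × 1670 × 0.001842 = 470.4 m³/day.

470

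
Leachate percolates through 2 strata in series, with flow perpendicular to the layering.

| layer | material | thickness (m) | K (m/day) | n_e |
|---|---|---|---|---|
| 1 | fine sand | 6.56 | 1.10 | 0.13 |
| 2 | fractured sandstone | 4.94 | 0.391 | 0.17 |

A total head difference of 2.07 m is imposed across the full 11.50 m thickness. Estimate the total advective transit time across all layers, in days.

With flow normal to the layers, continuity requires the same specific discharge q through every layer.
Σ(b_i/K_i) = 6.56/1.10 + 4.94/0.391 = 18.60 d.
q = Δh / Σ(b_i/K_i) = 2.07 / 18.60 = 0.1113 m/day.
In each layer the seepage velocity is v_i = q/n_i, so the layer transit time is t_i = b_i·n_i / q:
  layer 1 (fine sand): t_1 = 6.56 × 0.13 / 0.1113 = 7.662 d
  layer 2 (fractured sandstone): t_2 = 4.94 × 0.17 / 0.1113 = 7.545 d
Total t = Σ t_i = 15.21 days.

15.2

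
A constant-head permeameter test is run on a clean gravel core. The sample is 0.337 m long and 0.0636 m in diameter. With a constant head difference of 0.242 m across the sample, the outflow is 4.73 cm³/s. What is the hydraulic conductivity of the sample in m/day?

179

Cross-sectional area A = π·(d/2)² = π × (0.0636/2)² = 0.003177 m².
Convert discharge: 4.73 cm³/s = 4.730e-06 m³/s.
Darcy's law rearranged: K = Q·L / (A·Δh) = 4.730e-06 × 0.337 / (0.003177 × 0.242) = 0.002073 m/s = 179.1 m/day.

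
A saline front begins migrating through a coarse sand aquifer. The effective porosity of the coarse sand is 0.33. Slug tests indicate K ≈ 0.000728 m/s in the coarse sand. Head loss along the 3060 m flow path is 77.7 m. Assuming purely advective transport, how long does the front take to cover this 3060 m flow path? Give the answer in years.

1.73

Convert K: 0.000728 m/s × 86400 = 62.90 m/day.
Hydraulic gradient i = Δh / L = 77.7 / 3060 = 0.02539.
Darcy flux q = K · i = 62.90 × 0.02539 = 1.597 m/day.
Seepage velocity v = q / n_e = 1.597 / 0.33 = 4.840 m/day.
Travel time t = L / v = 3060 / 4.840 = 632.3 days = 1.731 years.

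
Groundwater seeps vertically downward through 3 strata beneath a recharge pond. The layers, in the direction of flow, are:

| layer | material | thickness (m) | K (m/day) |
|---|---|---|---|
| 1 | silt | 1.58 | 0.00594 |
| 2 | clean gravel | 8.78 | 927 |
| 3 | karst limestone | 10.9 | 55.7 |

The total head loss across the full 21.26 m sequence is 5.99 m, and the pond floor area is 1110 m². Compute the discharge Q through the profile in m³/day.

25.0

Flow is perpendicular to layering, so the layers act in series and the equivalent K is the thickness-weighted harmonic mean.
Total thickness L = 1.58 + 8.78 + 10.9 = 21.26 m.
Σ(b_i/K_i) = 1.58/0.00594 + 8.78/927 + 10.9/55.7 = 266.2 d.
K_eq = L / Σ(b_i/K_i) = 21.26 / 266.2 = 0.07987 m/day.
Q = K_eq · A · (Δh/L) = 0.07987 × 1110 × (5.99/21.26) = 24.98 m³/day.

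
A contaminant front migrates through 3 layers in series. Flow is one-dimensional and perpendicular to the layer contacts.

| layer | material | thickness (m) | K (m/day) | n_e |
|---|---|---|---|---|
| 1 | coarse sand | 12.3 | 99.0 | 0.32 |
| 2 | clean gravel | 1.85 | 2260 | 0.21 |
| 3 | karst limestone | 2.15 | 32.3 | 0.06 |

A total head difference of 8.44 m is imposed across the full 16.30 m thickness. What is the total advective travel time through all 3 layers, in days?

With flow normal to the layers, continuity requires the same specific discharge q through every layer.
Σ(b_i/K_i) = 12.3/99.0 + 1.85/2260 + 2.15/32.3 = 0.1916 d.
q = Δh / Σ(b_i/K_i) = 8.44 / 0.1916 = 44.04 m/day.
In each layer the seepage velocity is v_i = q/n_i, so the layer transit time is t_i = b_i·n_i / q:
  layer 1 (coarse sand): t_1 = 12.3 × 0.32 / 44.04 = 0.08936 d
  layer 2 (clean gravel): t_2 = 1.85 × 0.21 / 44.04 = 0.008821 d
  layer 3 (karst limestone): t_3 = 2.15 × 0.06 / 44.04 = 0.002929 d
Total t = Σ t_i = 0.1011 days.

0.101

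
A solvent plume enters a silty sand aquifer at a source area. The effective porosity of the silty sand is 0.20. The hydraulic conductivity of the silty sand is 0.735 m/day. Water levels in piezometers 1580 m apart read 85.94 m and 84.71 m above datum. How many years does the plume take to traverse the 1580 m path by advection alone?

1510

Hydraulic gradient i = (85.94 − 84.71) / 1580 = 1.23 / 1580 = 0.0007785.
Darcy flux q = K · i = 0.7350 × 0.0007785 = 0.0005722 m/day.
Seepage velocity v = q / n_e = 0.0005722 / 0.20 = 0.002861 m/day.
Travel time t = L / v = 1580 / 0.002861 = 5.523e+05 days = 1512 years.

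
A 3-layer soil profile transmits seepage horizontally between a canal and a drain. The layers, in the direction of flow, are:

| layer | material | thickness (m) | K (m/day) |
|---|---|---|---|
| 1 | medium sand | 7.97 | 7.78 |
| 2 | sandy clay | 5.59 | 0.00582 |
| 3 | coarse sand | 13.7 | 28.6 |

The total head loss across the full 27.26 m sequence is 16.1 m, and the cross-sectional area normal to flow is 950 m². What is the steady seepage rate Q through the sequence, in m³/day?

Flow is perpendicular to layering, so the layers act in series and the equivalent K is the thickness-weighted harmonic mean.
Total thickness L = 7.97 + 5.59 + 13.7 = 27.26 m.
Σ(b_i/K_i) = 7.97/7.78 + 5.59/0.00582 + 13.7/28.6 = 962.0 d.
K_eq = L / Σ(b_i/K_i) = 27.26 / 962.0 = 0.02834 m/day.
Q = K_eq · A · (Δh/L) = 0.02834 × 950 × (16.1/27.26) = 15.90 m³/day.

15.9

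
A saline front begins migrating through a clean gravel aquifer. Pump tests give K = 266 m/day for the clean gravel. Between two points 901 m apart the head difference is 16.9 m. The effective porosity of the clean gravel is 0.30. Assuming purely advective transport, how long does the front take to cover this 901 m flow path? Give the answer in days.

54.2

Hydraulic gradient i = Δh / L = 16.9 / 901 = 0.01876.
Darcy flux q = K · i = 266.0 × 0.01876 = 4.989 m/day.
Seepage velocity v = q / n_e = 4.989 / 0.30 = 16.63 m/day.
Travel time t = L / v = 901 / 16.63 = 54.18 days.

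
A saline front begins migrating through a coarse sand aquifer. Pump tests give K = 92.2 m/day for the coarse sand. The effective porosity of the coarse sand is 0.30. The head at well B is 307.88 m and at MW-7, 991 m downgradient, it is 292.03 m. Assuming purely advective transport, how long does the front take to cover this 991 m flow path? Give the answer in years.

0.552

Hydraulic gradient i = (307.88 − 292.03) / 991 = 15.85 / 991 = 0.01599.
Darcy flux q = K · i = 92.20 × 0.01599 = 1.475 m/day.
Seepage velocity v = q / n_e = 1.475 / 0.30 = 4.915 m/day.
Travel time t = L / v = 991 / 4.915 = 201.6 days = 0.5520 years.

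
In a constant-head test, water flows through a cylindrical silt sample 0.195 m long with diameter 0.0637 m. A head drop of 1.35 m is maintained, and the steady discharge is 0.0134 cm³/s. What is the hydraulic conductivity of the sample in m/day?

0.0525

Cross-sectional area A = π·(d/2)² = π × (0.0637/2)² = 0.003187 m².
Convert discharge: 0.0134 cm³/s = 1.340e-08 m³/s.
Darcy's law rearranged: K = Q·L / (A·Δh) = 1.340e-08 × 0.195 / (0.003187 × 1.35) = 6.073e-07 m/s = 0.05247 m/day.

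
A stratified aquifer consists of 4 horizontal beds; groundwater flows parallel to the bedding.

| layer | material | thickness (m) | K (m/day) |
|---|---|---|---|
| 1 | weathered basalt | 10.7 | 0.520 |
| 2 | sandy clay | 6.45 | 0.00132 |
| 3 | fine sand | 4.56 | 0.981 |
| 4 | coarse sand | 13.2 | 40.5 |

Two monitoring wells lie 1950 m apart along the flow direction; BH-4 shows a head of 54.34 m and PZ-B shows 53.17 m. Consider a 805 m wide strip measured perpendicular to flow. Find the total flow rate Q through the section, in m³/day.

Flow is parallel to layering, so each bed carries its own Darcy discharge and the transmissivities add.
Σ(K_i·b_i) = 0.520×10.7 + 0.00132×6.45 + 0.981×4.56 + 40.5×13.2 = 544.6 m²/day.
Hydraulic gradient i = (54.34 − 53.17) / 1950 = 1.17 / 1950 = 0.0006000.
Q = Σ(K_i·b_i) · W · i = 544.6 × 805 × 0.0006000 = 263.1 m³/day.

263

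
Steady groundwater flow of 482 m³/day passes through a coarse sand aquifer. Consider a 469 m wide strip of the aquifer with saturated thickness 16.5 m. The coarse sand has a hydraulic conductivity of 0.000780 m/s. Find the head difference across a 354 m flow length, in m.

0.327

Convert K: 0.000780 m/s × 86400 = 67.39 m/day.
Cross-sectional area A = 469 × 16.5 = 7738 m².
From Q = K·A·i, i = Q / (K·A) = 482 / (67.39 × 7738) = 0.0009242.
Head loss Δh = i · L = 0.0009242 × 354 = 0.3272 m.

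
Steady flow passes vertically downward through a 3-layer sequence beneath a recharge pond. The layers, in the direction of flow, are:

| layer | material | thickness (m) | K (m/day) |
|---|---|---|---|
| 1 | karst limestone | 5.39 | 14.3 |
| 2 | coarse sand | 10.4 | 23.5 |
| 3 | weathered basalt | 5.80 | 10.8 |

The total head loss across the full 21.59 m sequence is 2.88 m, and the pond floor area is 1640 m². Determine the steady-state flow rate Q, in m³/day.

Flow is perpendicular to layering, so the layers act in series and the equivalent K is the thickness-weighted harmonic mean.
Total thickness L = 5.39 + 10.4 + 5.80 = 21.59 m.
Σ(b_i/K_i) = 5.39/14.3 + 10.4/23.5 + 5.80/10.8 = 1.357 d.
K_eq = L / Σ(b_i/K_i) = 21.59 / 1.357 = 15.92 m/day.
Q = K_eq · A · (Δh/L) = 15.92 × 1640 × (2.88/21.59) = 3482 m³/day.

3480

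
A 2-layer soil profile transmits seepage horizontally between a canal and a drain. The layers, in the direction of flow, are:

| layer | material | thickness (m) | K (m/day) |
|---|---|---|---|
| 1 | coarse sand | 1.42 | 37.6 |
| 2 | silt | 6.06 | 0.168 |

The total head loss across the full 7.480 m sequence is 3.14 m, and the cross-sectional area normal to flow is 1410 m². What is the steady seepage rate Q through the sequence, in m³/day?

Flow is perpendicular to layering, so the layers act in series and the equivalent K is the thickness-weighted harmonic mean.
Total thickness L = 1.42 + 6.06 = 7.480 m.
Σ(b_i/K_i) = 1.42/37.6 + 6.06/0.168 = 36.11 d.
K_eq = L / Σ(b_i/K_i) = 7.480 / 36.11 = 0.2071 m/day.
Q = K_eq · A · (Δh/L) = 0.2071 × 1410 × (3.14/7.480) = 122.6 m³/day.

123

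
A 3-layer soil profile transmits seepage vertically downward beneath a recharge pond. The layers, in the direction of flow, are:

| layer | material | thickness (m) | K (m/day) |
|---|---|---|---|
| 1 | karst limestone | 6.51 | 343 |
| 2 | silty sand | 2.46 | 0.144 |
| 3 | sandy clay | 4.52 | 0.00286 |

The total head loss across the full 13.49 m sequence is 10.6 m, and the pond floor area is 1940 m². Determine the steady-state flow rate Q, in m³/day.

Flow is perpendicular to layering, so the layers act in series and the equivalent K is the thickness-weighted harmonic mean.
Total thickness L = 6.51 + 2.46 + 4.52 = 13.49 m.
Σ(b_i/K_i) = 6.51/343 + 2.46/0.144 + 4.52/0.00286 = 1598 d.
K_eq = L / Σ(b_i/K_i) = 13.49 / 1598 = 0.008444 m/day.
Q = K_eq · A · (Δh/L) = 0.008444 × 1940 × (10.6/13.49) = 12.87 m³/day.

12.9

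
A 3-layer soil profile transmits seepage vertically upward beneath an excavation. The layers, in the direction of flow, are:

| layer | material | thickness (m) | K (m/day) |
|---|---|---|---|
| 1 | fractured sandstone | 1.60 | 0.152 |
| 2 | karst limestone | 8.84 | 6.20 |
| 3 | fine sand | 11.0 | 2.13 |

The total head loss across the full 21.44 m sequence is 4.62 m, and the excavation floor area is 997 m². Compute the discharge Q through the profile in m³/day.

269

Flow is perpendicular to layering, so the layers act in series and the equivalent K is the thickness-weighted harmonic mean.
Total thickness L = 1.60 + 8.84 + 11.0 = 21.44 m.
Σ(b_i/K_i) = 1.60/0.152 + 8.84/6.20 + 11.0/2.13 = 17.12 d.
K_eq = L / Σ(b_i/K_i) = 21.44 / 17.12 = 1.253 m/day.
Q = K_eq · A · (Δh/L) = 1.253 × 997 × (4.62/21.44) = 269.1 m³/day.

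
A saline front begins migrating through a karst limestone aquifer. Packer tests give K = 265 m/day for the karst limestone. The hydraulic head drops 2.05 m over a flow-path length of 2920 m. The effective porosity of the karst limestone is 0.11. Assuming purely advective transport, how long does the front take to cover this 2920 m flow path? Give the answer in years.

4.73

Hydraulic gradient i = Δh / L = 2.05 / 2920 = 0.0007021.
Darcy flux q = K · i = 265.0 × 0.0007021 = 0.1860 m/day.
Seepage velocity v = q / n_e = 0.1860 / 0.11 = 1.691 m/day.
Travel time t = L / v = 2920 / 1.691 = 1726 days = 4.727 years.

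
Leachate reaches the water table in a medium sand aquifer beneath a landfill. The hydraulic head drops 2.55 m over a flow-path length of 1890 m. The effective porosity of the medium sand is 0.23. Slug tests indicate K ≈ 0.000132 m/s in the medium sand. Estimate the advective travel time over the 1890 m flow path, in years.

Convert K: 0.000132 m/s × 86400 = 11.40 m/day.
Hydraulic gradient i = Δh / L = 2.55 / 1890 = 0.001349.
Darcy flux q = K · i = 11.40 × 0.001349 = 0.01539 m/day.
Seepage velocity v = q / n_e = 0.01539 / 0.23 = 0.06690 m/day.
Travel time t = L / v = 1890 / 0.06690 = 28250 days = 77.35 years.

77.3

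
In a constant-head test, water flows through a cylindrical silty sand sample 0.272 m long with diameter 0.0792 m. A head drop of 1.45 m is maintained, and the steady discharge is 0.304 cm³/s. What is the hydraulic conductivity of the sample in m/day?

1.00

Cross-sectional area A = π·(d/2)² = π × (0.0792/2)² = 0.004927 m².
Convert discharge: 0.304 cm³/s = 3.040e-07 m³/s.
Darcy's law rearranged: K = Q·L / (A·Δh) = 3.040e-07 × 0.272 / (0.004927 × 1.45) = 1.158e-05 m/s = 1.000 m/day.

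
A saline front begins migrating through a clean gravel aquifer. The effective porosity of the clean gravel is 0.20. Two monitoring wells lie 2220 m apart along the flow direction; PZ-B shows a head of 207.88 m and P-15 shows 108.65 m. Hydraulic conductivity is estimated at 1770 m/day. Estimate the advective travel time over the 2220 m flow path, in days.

5.61

Hydraulic gradient i = (207.88 − 108.65) / 2220 = 99.23 / 2220 = 0.04470.
Darcy flux q = K · i = 1770 × 0.04470 = 79.12 m/day.
Seepage velocity v = q / n_e = 79.12 / 0.20 = 395.6 m/day.
Travel time t = L / v = 2220 / 395.6 = 5.612 days.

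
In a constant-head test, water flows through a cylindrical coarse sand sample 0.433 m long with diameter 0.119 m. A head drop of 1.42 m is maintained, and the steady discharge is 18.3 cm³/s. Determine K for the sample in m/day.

Cross-sectional area A = π·(d/2)² = π × (0.119/2)² = 0.01112 m².
Convert discharge: 18.3 cm³/s = 1.830e-05 m³/s.
Darcy's law rearranged: K = Q·L / (A·Δh) = 1.830e-05 × 0.433 / (0.01112 × 1.42) = 0.0005017 m/s = 43.35 m/day.

43.3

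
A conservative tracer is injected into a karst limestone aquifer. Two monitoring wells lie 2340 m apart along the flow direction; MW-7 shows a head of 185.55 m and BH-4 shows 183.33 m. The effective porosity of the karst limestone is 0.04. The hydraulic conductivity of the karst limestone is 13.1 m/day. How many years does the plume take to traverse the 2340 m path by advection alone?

Hydraulic gradient i = (185.55 − 183.33) / 2340 = 2.22 / 2340 = 0.0009487.
Darcy flux q = K · i = 13.10 × 0.0009487 = 0.01243 m/day.
Seepage velocity v = q / n_e = 0.01243 / 0.04 = 0.3107 m/day.
Travel time t = L / v = 2340 / 0.3107 = 7531 days = 20.62 years.

20.6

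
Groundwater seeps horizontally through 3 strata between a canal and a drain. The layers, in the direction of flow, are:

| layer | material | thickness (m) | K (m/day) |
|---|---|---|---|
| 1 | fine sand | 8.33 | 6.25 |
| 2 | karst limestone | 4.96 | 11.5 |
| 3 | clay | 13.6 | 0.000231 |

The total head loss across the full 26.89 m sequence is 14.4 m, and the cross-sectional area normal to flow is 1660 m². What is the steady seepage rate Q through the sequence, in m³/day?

0.406

Flow is perpendicular to layering, so the layers act in series and the equivalent K is the thickness-weighted harmonic mean.
Total thickness L = 8.33 + 4.96 + 13.6 = 26.89 m.
Σ(b_i/K_i) = 8.33/6.25 + 4.96/11.5 + 13.6/0.000231 = 58876 d.
K_eq = L / Σ(b_i/K_i) = 26.89 / 58876 = 0.0004567 m/day.
Q = K_eq · A · (Δh/L) = 0.0004567 × 1660 × (14.4/26.89) = 0.4060 m³/day.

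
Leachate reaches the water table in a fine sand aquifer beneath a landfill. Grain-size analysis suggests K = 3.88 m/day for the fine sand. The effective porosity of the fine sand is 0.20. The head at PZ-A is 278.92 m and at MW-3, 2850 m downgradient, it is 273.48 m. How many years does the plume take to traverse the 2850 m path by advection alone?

211

Hydraulic gradient i = (278.92 − 273.48) / 2850 = 5.44 / 2850 = 0.001909.
Darcy flux q = K · i = 3.880 × 0.001909 = 0.007406 m/day.
Seepage velocity v = q / n_e = 0.007406 / 0.20 = 0.03703 m/day.
Travel time t = L / v = 2850 / 0.03703 = 76964 days = 210.7 years.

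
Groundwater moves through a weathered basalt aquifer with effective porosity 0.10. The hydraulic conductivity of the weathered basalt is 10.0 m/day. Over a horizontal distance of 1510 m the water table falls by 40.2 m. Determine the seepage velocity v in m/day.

2.66

Hydraulic gradient i = Δh / L = 40.2 / 1510 = 0.02662.
Darcy flux q = K · i = 10.00 × 0.02662 = 0.2662 m/day.
Seepage velocity v = q / n_e = 0.2662 / 0.10 = 2.662 m/day.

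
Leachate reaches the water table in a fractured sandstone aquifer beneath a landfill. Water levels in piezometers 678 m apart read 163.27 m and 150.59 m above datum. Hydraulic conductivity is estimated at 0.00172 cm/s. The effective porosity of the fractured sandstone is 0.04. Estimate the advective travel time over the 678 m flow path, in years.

2.67

Convert K: 0.00172 cm/s × 864 = 1.486 m/day.
Hydraulic gradient i = (163.27 − 150.59) / 678 = 12.68 / 678 = 0.01870.
Darcy flux q = K · i = 1.486 × 0.01870 = 0.02779 m/day.
Seepage velocity v = q / n_e = 0.02779 / 0.04 = 0.6948 m/day.
Travel time t = L / v = 678 / 0.6948 = 975.8 days = 2.672 years.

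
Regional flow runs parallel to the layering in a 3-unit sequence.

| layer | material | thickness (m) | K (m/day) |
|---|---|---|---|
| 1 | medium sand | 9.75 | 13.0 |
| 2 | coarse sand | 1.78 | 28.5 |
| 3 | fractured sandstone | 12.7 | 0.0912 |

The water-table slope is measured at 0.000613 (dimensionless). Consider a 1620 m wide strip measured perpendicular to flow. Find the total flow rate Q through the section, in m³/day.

Flow is parallel to layering, so each bed carries its own Darcy discharge and the transmissivities add.
Σ(K_i·b_i) = 13.0×9.75 + 28.5×1.78 + 0.0912×12.7 = 178.6 m²/day.
Hydraulic gradient i = 0.000613.
Q = Σ(K_i·b_i) · W · i = 178.6 × 1620 × 0.0006130 = 177.4 m³/day.

177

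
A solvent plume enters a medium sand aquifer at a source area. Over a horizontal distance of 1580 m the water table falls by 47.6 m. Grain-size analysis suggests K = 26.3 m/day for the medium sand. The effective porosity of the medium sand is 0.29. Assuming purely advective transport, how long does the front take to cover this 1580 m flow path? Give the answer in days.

578

Hydraulic gradient i = Δh / L = 47.6 / 1580 = 0.03013.
Darcy flux q = K · i = 26.30 × 0.03013 = 0.7923 m/day.
Seepage velocity v = q / n_e = 0.7923 / 0.29 = 2.732 m/day.
Travel time t = L / v = 1580 / 2.732 = 578.3 days.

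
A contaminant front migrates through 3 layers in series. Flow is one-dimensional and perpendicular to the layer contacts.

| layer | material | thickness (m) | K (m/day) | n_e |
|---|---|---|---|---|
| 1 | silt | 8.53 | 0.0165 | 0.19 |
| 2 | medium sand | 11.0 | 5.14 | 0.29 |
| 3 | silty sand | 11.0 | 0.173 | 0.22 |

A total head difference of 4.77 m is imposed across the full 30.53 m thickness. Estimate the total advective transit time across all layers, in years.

2.42

With flow normal to the layers, continuity requires the same specific discharge q through every layer.
Σ(b_i/K_i) = 8.53/0.0165 + 11.0/5.14 + 11.0/0.173 = 582.7 d.
q = Δh / Σ(b_i/K_i) = 4.77 / 582.7 = 0.008186 m/day.
In each layer the seepage velocity is v_i = q/n_i, so the layer transit time is t_i = b_i·n_i / q:
  layer 1 (silt): t_1 = 8.53 × 0.19 / 0.008186 = 198.0 d
  layer 2 (medium sand): t_2 = 11.0 × 0.29 / 0.008186 = 389.7 d
  layer 3 (silty sand): t_3 = 11.0 × 0.22 / 0.008186 = 295.6 d
Total t = Σ t_i = 883.3 days = 2.418 years.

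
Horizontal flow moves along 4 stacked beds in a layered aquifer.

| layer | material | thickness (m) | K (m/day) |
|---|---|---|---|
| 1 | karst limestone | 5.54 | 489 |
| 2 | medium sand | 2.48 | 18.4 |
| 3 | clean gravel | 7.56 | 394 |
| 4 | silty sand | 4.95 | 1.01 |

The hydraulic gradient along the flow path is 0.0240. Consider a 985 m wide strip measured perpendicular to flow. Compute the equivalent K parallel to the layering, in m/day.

Flow is parallel to layering, so each bed carries its own Darcy discharge and the transmissivities add.
Σ(K_i·b_i) = 489×5.54 + 18.4×2.48 + 394×7.56 + 1.01×4.95 = 5738 m²/day.
Total thickness b = 20.53 m, so K_eq = Σ(K_i·b_i)/b = 279.5 m/day.

280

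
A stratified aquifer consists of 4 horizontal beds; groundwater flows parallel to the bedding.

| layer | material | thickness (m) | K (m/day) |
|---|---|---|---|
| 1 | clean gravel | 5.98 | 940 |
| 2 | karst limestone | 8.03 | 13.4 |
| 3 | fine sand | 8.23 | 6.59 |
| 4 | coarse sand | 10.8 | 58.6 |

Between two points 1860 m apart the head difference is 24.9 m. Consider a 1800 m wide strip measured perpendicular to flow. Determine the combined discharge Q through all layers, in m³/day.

155000

Flow is parallel to layering, so each bed carries its own Darcy discharge and the transmissivities add.
Σ(K_i·b_i) = 940×5.98 + 13.4×8.03 + 6.59×8.23 + 58.6×10.8 = 6416 m²/day.
Hydraulic gradient i = Δh / L = 24.9 / 1860 = 0.01339.
Q = Σ(K_i·b_i) · W · i = 6416 × 1800 × 0.01339 = 1.546e+05 m³/day.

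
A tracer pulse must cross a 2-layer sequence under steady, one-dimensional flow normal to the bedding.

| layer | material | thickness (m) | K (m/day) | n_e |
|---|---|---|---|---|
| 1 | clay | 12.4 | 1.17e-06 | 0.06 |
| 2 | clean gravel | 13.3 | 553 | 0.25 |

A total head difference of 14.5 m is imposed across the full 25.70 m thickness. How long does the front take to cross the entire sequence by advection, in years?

With flow normal to the layers, continuity requires the same specific discharge q through every layer.
Σ(b_i/K_i) = 12.4/1.17e-06 + 13.3/553 = 1.060e+07 d.
q = Δh / Σ(b_i/K_i) = 14.5 / 1.060e+07 = 1.368e-06 m/day.
In each layer the seepage velocity is v_i = q/n_i, so the layer transit time is t_i = b_i·n_i / q:
  layer 1 (clay): t_1 = 12.4 × 0.06 / 1.368e-06 = 5.438e+05 d
  layer 2 (clean gravel): t_2 = 13.3 × 0.25 / 1.368e-06 = 2.430e+06 d
Total t = Σ t_i = 2.974e+06 days = 8143 years.

8140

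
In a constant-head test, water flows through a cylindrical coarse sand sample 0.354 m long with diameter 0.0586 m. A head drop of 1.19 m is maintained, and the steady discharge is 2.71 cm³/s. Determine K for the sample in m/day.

25.8

Cross-sectional area A = π·(d/2)² = π × (0.0586/2)² = 0.002697 m².
Convert discharge: 2.71 cm³/s = 2.710e-06 m³/s.
Darcy's law rearranged: K = Q·L / (A·Δh) = 2.710e-06 × 0.354 / (0.002697 × 1.19) = 0.0002989 m/s = 25.83 m/day.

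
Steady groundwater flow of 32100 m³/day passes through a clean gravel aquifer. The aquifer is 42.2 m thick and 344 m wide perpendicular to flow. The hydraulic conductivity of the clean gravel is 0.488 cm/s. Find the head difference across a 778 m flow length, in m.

Convert K: 0.488 cm/s × 864 = 421.6 m/day.
Cross-sectional area A = 344 × 42.2 = 14517 m².
From Q = K·A·i, i = Q / (K·A) = 32100 / (421.6 × 14517) = 0.005244.
Head loss Δh = i · L = 0.005244 × 778 = 4.080 m.

4.08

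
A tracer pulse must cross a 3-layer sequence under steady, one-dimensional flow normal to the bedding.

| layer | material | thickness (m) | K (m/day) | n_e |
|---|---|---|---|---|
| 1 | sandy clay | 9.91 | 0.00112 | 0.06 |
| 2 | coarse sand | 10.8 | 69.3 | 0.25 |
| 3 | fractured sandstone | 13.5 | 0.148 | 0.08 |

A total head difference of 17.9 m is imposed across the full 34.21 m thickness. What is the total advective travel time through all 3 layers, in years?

5.98

With flow normal to the layers, continuity requires the same specific discharge q through every layer.
Σ(b_i/K_i) = 9.91/0.00112 + 10.8/69.3 + 13.5/0.148 = 8940 d.
q = Δh / Σ(b_i/K_i) = 17.9 / 8940 = 0.002002 m/day.
In each layer the seepage velocity is v_i = q/n_i, so the layer transit time is t_i = b_i·n_i / q:
  layer 1 (sandy clay): t_1 = 9.91 × 0.06 / 0.002002 = 297.0 d
  layer 2 (coarse sand): t_2 = 10.8 × 0.25 / 0.002002 = 1348 d
  layer 3 (fractured sandstone): t_3 = 13.5 × 0.08 / 0.002002 = 539.4 d
Total t = Σ t_i = 2185 days = 5.982 years.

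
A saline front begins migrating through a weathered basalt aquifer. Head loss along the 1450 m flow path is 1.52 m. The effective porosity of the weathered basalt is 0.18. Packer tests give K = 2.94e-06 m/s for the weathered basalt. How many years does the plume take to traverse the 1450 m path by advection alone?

2680

Convert K: 2.94e-06 m/s × 86400 = 0.2540 m/day.
Hydraulic gradient i = Δh / L = 1.52 / 1450 = 0.001048.
Darcy flux q = K · i = 0.2540 × 0.001048 = 0.0002663 m/day.
Seepage velocity v = q / n_e = 0.0002663 / 0.18 = 0.001479 m/day.
Travel time t = L / v = 1450 / 0.001479 = 9.802e+05 days = 2684 years.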